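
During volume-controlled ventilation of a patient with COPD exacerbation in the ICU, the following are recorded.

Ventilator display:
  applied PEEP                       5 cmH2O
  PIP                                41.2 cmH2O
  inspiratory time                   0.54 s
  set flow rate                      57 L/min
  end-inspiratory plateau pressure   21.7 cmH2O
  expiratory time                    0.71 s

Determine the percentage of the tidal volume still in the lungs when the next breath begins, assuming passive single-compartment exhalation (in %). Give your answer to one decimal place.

Flow: 57 L/min ÷ 60 = 0.95 L/s.
Vt = flow × Ti = 0.95 L/s × 0.54 s × 1000 mL/L = 513.0 mL.
R = (PIP − Pplat)/V̇ = (41.2 − 21.7) / 0.95 = 19.5/0.95 = 20.526 cmH2O·s/L.
C = Vt/(Pplat − PEEP) = 513.0 / (21.7 − 5) = 513.0/16.7 = 30.719 mL/cmH2O.
τ = R × C = 20.526 × 0.03072 L/cmH2O = 0.6306 s.
Fraction remaining at end-expiration = e^(−Te/τ) = e^(−0.71/0.6306) = 0.3244 → 32.44%.

32.4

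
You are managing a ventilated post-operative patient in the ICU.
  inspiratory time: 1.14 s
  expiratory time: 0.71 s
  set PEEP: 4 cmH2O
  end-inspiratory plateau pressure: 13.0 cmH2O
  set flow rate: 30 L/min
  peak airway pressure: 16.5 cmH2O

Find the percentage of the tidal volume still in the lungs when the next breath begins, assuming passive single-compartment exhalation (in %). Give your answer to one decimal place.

Flow: 30 L/min ÷ 60 = 0.5 L/s.
Vt = flow × Ti = 0.5 L/s × 1.14 s × 1000 mL/L = 570.0 mL.
R = (PIP − Pplat)/V̇ = (16.5 − 13.0) / 0.5 = 3.5/0.5 = 7.0 cmH2O·s/L.
C = Vt/(Pplat − PEEP) = 570.0 / (13.0 − 4) = 570.0/9.0 = 63.333 mL/cmH2O.
τ = R × C = 7.0 × 0.06333 L/cmH2O = 0.4433 s.
Fraction remaining at end-expiration = e^(−Te/τ) = e^(−0.71/0.4433) = 0.2016 → 20.16%.

20.2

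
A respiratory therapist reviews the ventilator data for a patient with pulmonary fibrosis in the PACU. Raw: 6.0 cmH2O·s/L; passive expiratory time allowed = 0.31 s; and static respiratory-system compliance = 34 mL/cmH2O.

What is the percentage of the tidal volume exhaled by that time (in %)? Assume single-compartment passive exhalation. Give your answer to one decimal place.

τ = R × C = 6.0 × 34 mL/cmH2O = 6.0 × 0.034 L/cmH2O = 0.204 s.
Passive exhalation: V(t)/V₀ = e^(−t/τ) = e^(−0.31/0.204) = 0.2188.
Fraction exhaled = 1 − 0.2188 = 0.7812 → 78.12%.

78.1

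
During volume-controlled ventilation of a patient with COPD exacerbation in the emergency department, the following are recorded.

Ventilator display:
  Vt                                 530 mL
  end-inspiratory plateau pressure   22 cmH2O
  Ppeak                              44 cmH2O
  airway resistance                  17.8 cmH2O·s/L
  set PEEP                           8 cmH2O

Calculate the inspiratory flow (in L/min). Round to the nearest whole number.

74

flow = (PIP − Pplat) / Raw = (44 − 22) / 17.8 = 1.236 L/s × 60 = 74.16 L/min.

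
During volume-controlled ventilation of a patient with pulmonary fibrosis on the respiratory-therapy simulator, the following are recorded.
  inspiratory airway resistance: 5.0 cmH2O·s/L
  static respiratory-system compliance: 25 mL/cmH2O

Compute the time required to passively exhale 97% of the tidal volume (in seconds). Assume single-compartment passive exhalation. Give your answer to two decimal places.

τ = R × C = 5.0 × 25 mL/cmH2O = 5.0 × 0.025 L/cmH2O = 0.125 s.
Exhaled fraction f = 1 − e^(−t/τ) → t = −τ·ln(1 − f) = −0.125·ln(0.03) = 0.4383 s.

0.44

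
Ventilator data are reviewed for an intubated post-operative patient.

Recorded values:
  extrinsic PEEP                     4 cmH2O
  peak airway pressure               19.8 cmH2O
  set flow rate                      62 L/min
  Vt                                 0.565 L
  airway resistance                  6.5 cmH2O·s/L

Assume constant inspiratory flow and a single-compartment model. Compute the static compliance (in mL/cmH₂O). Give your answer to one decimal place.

Flow: 62 L/min ÷ 60 = 1.0333 L/s.
Equation of motion (constant flow): PIP = Vt/C + R·V̇ + PEEP.
Vt/C = PIP − R·V̇ − PEEP = 19.8 − 6.5×1.0333 − 4 = 19.8 − 6.716 − 4 = 9.084 cmH2O.
C = Vt / 9.084 = 565 / 9.084 = 62.197 mL/cmH2O.

62.2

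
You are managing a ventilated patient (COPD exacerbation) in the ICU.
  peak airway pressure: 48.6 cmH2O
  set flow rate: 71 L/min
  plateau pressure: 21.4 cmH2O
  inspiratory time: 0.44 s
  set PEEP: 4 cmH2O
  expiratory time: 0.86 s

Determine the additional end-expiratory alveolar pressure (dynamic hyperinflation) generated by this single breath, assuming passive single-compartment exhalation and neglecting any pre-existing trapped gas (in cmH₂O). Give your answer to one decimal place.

5.0

Flow: 71 L/min ÷ 60 = 1.1833 L/s.
Vt = flow × Ti = 1.1833 L/s × 0.44 s × 1000 mL/L = 520.65 mL.
R = (PIP − Pplat)/V̇ = (48.6 − 21.4) / 1.1833 = 27.2/1.1833 = 22.987 cmH2O·s/L.
C = Vt/(Pplat − PEEP) = 520.65 / (21.4 − 4) = 520.65/17.4 = 29.922 mL/cmH2O.
τ = R × C = 22.987 × 0.02992 L/cmH2O = 0.6878 s.
Fraction remaining = e^(−Te/τ) = e^(−0.86/0.6878) = 0.2864; trapped volume = 520.65 × 0.2864 = 149.11 mL.
Additional alveolar pressure from trapping ≈ V_trapped / C = 149.11 / 29.922 = 4.983 cmH2O.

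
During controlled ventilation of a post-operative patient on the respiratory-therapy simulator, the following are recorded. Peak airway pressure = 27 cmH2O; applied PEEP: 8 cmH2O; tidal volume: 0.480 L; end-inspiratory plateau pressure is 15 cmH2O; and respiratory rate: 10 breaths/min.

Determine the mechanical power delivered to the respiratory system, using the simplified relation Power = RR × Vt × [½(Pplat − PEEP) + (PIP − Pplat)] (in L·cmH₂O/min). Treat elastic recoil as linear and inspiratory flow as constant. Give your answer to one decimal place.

Per-breath work = Vt × [½(Pplat−PEEP) + (PIP−Pplat)] = 0.480 × [0.5×7.0 + 12.0] = 0.480 × 15.5 = 7.44 L·cmH2O.
Power = 10 × 7.44 = 74.4 L·cmH2O/min.

74.4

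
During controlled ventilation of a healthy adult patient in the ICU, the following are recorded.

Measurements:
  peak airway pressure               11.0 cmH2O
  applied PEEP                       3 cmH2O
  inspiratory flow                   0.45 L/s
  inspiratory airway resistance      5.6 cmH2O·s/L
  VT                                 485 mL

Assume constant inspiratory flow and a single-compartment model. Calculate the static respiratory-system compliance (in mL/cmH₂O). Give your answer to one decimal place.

Equation of motion (constant flow): PIP = Vt/C + R·V̇ + PEEP.
Vt/C = PIP − R·V̇ − PEEP = 11.0 − 5.6×0.45 − 3 = 11.0 − 2.52 − 3 = 5.48 cmH2O.
C = Vt / 5.48 = 485 / 5.48 = 88.504 mL/cmH2O.

88.5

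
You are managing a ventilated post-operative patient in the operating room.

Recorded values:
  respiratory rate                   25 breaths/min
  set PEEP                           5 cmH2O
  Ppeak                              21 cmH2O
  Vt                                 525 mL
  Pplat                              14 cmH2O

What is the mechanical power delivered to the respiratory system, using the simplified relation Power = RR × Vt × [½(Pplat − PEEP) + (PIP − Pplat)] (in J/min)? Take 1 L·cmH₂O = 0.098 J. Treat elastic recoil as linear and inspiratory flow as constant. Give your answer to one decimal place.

14.8

Per-breath work = Vt × [½(Pplat−PEEP) + (PIP−Pplat)] = 0.525 × [0.5×9.0 + 7.0] = 0.525 × 11.5 = 6.038 L·cmH2O.
Power = 25 × 6.038 = 150.95 L·cmH2O/min.
× 0.098 J/(L·cmH2O) → 14.793 J/min.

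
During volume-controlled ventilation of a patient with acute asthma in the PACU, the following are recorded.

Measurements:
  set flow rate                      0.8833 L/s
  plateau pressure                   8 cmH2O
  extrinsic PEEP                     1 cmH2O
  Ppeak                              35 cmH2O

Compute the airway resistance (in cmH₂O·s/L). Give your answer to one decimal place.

30.6

Raw = (PIP − Pplat) / flow = (35 − 8) / 0.8833 = 27.0 / 0.8833 = 30.567 cmH2O·s/L.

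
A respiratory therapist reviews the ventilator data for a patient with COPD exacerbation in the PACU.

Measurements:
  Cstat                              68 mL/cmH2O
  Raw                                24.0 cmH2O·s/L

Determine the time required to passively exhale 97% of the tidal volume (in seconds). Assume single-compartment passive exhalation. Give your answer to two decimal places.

τ = R × C = 24.0 × 68 mL/cmH2O = 24.0 × 0.068 L/cmH2O = 1.632 s.
Exhaled fraction f = 1 − e^(−t/τ) → t = −τ·ln(1 − f) = −1.632·ln(0.03) = 5.723 s.

5.72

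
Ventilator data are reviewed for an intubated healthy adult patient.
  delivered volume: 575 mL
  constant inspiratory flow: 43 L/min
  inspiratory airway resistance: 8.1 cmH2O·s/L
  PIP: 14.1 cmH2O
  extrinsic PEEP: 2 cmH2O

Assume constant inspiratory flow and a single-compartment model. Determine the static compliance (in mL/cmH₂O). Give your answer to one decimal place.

91.3

Flow: 43 L/min ÷ 60 = 0.7167 L/s.
Equation of motion (constant flow): PIP = Vt/C + R·V̇ + PEEP.
Vt/C = PIP − R·V̇ − PEEP = 14.1 − 8.1×0.7167 − 2 = 14.1 − 5.805 − 2 = 6.295 cmH2O.
C = Vt / 6.295 = 575 / 6.295 = 91.342 mL/cmH2O.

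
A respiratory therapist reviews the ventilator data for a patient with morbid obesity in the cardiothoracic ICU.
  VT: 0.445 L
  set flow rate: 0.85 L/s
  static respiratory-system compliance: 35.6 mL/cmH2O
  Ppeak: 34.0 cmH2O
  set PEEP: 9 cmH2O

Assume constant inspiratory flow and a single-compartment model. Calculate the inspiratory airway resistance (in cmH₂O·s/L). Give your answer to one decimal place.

Equation of motion (constant flow): PIP = Vt/C + R·V̇ + PEEP.
R·V̇ = PIP − Vt/C − PEEP = 34.0 − 445/35.6 − 9 = 34.0 − 12.5 − 9 = 12.5 cmH2O.
R = 12.5 / 0.85 = 14.706 cmH2O·s/L.

14.7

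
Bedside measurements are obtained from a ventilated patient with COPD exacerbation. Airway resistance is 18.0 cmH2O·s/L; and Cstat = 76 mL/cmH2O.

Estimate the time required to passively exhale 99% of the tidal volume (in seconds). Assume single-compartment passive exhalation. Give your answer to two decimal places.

τ = R × C = 18.0 × 76 mL/cmH2O = 18.0 × 0.076 L/cmH2O = 1.368 s.
Exhaled fraction f = 1 − e^(−t/τ) → t = −τ·ln(1 − f) = −1.368·ln(0.01) = 6.3 s.

6.30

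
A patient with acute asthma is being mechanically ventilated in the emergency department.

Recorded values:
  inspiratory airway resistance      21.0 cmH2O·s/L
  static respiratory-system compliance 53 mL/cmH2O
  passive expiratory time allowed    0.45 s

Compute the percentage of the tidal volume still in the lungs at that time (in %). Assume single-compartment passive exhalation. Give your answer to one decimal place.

τ = R × C = 21.0 × 53 mL/cmH2O = 21.0 × 0.053 L/cmH2O = 1.113 s.
Passive exhalation: V(t)/V₀ = e^(−t/τ) = e^(−0.45/1.113) = 0.6674.
Fraction remaining = 0.6674 → 66.74%.

66.7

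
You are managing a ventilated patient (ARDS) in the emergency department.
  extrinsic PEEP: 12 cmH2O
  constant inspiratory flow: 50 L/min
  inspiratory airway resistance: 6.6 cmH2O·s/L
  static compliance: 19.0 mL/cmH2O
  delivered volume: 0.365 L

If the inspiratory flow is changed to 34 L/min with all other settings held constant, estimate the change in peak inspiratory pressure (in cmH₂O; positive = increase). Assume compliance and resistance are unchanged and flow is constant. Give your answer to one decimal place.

-1.8

Flow: 50 L/min ÷ 60 = 0.8333 L/s.
New flow: 34 L/min ÷ 60 = 0.5667 L/s.
PIP = Vt/C + R·V̇ + PEEP (constant-flow equation of motion).
Only the resistive term changes: ΔPIP = R × ΔV̇ = 6.6 × (0.5667 − 0.8333) = 6.6 × -0.2666 = -1.76 cmH2O.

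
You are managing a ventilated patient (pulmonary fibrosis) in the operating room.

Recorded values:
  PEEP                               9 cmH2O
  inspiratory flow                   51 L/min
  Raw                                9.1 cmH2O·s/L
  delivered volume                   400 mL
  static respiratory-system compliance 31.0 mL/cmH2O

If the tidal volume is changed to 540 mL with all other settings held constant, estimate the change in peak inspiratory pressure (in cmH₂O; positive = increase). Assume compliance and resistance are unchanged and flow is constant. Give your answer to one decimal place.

4.5

PIP = Vt/C + R·V̇ + PEEP (constant-flow equation of motion).
Only the elastic term changes: ΔPIP = ΔVt / C = (540 − 400) / 31.0 = 4.516 cmH2O.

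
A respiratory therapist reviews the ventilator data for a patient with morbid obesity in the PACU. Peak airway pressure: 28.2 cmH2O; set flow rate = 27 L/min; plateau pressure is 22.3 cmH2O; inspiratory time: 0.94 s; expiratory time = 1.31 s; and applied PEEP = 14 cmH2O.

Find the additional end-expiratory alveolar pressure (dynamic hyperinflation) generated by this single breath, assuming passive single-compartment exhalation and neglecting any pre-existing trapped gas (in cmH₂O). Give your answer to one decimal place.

1.2

Flow: 27 L/min ÷ 60 = 0.45 L/s.
Vt = flow × Ti = 0.45 L/s × 0.94 s × 1000 mL/L = 423.0 mL.
R = (PIP − Pplat)/V̇ = (28.2 − 22.3) / 0.45 = 5.9/0.45 = 13.111 cmH2O·s/L.
C = Vt/(Pplat − PEEP) = 423.0 / (22.3 − 14) = 423.0/8.3 = 50.964 mL/cmH2O.
τ = R × C = 13.111 × 0.05096 L/cmH2O = 0.6681 s.
Fraction remaining = e^(−Te/τ) = e^(−1.31/0.6681) = 0.1407; trapped volume = 423.0 × 0.1407 = 59.516 mL.
Additional alveolar pressure from trapping ≈ V_trapped / C = 59.516 / 50.964 = 1.168 cmH2O.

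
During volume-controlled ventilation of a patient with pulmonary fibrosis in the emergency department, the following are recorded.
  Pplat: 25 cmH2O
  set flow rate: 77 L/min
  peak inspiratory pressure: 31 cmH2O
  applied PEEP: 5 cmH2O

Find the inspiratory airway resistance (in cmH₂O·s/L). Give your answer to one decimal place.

Flow: 77 L/min ÷ 60 = 1.2833 L/s.
Raw = (PIP − Pplat) / flow = (31 − 25) / 1.2833 = 6.0 / 1.2833 = 4.675 cmH2O·s/L.

4.7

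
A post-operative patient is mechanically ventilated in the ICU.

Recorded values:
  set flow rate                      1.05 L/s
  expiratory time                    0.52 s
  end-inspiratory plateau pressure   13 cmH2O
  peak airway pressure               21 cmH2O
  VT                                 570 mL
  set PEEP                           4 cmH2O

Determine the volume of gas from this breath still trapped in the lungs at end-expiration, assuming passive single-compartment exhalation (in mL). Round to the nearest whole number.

R = (PIP − Pplat)/V̇ = (21 − 13) / 1.05 = 8.0/1.05 = 7.619 cmH2O·s/L.
C = Vt/(Pplat − PEEP) = 570.0 / (13 − 4) = 570.0/9.0 = 63.333 mL/cmH2O.
τ = R × C = 7.619 × 0.06333 L/cmH2O = 0.4825 s.
Fraction remaining = e^(−Te/τ) = e^(−0.52/0.4825) = 0.3404.
Trapped volume = 570.0 × 0.3404 = 194.03 mL.

194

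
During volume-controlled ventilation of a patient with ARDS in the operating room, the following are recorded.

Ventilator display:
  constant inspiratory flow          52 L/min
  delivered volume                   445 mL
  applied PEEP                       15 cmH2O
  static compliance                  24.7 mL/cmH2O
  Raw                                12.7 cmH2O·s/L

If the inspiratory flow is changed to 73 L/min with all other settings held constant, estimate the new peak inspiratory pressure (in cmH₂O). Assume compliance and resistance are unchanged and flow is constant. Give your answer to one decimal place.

48.5

Flow: 52 L/min ÷ 60 = 0.8667 L/s.
New flow: 73 L/min ÷ 60 = 1.2167 L/s.
PIP = Vt/C + R·V̇ + PEEP (constant-flow equation of motion).
Only the resistive term changes: ΔPIP = R × ΔV̇ = 12.7 × (1.2167 − 0.8667) = 12.7 × 0.35 = 4.445 cmH2O.
Original PIP = 445/24.7 + 12.7×0.8667 + 15 = 44.023 cmH2O; new PIP = 44.023 + (4.445) = 48.468 cmH2O.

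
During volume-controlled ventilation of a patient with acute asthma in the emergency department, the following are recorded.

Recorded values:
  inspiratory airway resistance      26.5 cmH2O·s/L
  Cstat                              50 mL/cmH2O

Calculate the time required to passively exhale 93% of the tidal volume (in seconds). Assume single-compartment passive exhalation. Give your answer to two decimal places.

3.52

τ = R × C = 26.5 × 50 mL/cmH2O = 26.5 × 0.050 L/cmH2O = 1.325 s.
Exhaled fraction f = 1 − e^(−t/τ) → t = −τ·ln(1 − f) = −1.325·ln(0.07) = 3.524 s.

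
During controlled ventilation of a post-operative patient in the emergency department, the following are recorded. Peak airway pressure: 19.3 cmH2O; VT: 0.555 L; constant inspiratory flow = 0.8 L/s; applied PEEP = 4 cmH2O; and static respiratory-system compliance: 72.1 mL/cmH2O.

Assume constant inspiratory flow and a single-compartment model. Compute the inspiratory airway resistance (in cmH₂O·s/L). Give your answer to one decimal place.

9.5

Equation of motion (constant flow): PIP = Vt/C + R·V̇ + PEEP.
R·V̇ = PIP − Vt/C − PEEP = 19.3 − 555/72.1 − 4 = 19.3 − 7.698 − 4 = 7.602 cmH2O.
R = 7.602 / 0.8 = 9.503 cmH2O·s/L.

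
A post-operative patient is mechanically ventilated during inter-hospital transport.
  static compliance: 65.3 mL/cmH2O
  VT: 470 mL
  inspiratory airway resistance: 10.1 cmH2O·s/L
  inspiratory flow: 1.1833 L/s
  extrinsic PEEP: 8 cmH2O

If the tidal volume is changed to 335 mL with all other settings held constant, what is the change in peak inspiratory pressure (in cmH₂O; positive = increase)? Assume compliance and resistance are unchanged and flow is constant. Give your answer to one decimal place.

-2.1

PIP = Vt/C + R·V̇ + PEEP (constant-flow equation of motion).
Only the elastic term changes: ΔPIP = ΔVt / C = (335 − 470) / 65.3 = -2.067 cmH2O.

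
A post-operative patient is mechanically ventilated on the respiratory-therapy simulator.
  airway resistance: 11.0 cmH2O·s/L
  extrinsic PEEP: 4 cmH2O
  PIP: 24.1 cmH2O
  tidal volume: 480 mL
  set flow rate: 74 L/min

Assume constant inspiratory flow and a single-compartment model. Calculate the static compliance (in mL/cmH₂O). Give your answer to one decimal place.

Flow: 74 L/min ÷ 60 = 1.2333 L/s.
Equation of motion (constant flow): PIP = Vt/C + R·V̇ + PEEP.
Vt/C = PIP − R·V̇ − PEEP = 24.1 − 11.0×1.2333 − 4 = 24.1 − 13.566 − 4 = 6.534 cmH2O.
C = Vt / 6.534 = 480 / 6.534 = 73.462 mL/cmH2O.

73.5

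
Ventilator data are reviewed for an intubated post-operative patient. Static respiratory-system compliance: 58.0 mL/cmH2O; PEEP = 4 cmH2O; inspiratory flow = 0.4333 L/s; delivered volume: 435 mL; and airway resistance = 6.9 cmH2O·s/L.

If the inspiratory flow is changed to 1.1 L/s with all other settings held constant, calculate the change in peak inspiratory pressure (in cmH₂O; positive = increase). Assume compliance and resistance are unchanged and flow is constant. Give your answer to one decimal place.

4.6

PIP = Vt/C + R·V̇ + PEEP (constant-flow equation of motion).
Only the resistive term changes: ΔPIP = R × ΔV̇ = 6.9 × (1.1 − 0.4333) = 6.9 × 0.6667 = 4.6 cmH2O.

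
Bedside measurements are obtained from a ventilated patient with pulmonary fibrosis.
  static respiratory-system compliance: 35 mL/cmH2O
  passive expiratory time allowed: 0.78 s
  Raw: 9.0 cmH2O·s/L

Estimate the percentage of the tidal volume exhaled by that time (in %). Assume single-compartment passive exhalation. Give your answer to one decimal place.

91.6

τ = R × C = 9.0 × 35 mL/cmH2O = 9.0 × 0.035 L/cmH2O = 0.315 s.
Passive exhalation: V(t)/V₀ = e^(−t/τ) = e^(−0.78/0.315) = 0.08406.
Fraction exhaled = 1 − 0.08406 = 0.9159 → 91.59%.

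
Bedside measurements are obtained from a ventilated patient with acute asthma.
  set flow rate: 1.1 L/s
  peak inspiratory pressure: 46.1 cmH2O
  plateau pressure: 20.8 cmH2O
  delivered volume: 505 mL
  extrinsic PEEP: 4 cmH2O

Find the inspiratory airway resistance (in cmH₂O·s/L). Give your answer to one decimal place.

23.0

Raw = (PIP − Pplat) / flow = (46.1 − 20.8) / 1.1 = 25.3 / 1.1 = 23.0 cmH2O·s/L.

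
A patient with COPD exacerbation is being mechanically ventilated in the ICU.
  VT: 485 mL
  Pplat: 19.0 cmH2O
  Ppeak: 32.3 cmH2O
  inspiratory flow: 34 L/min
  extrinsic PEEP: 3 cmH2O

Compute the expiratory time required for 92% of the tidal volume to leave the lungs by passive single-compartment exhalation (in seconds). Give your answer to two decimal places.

1.80

Flow: 34 L/min ÷ 60 = 0.5667 L/s.
R = (PIP − Pplat)/V̇ = (32.3 − 19.0) / 0.5667 = 13.3/0.5667 = 23.469 cmH2O·s/L.
C = Vt/(Pplat − PEEP) = 485.0 / (19.0 − 3) = 485.0/16.0 = 30.313 mL/cmH2O.
τ = R × C = 23.469 × 0.03031 L/cmH2O = 0.7113 s.
t = −τ·ln(1 − 0.92) = −0.7113·ln(0.08) = 1.797 s.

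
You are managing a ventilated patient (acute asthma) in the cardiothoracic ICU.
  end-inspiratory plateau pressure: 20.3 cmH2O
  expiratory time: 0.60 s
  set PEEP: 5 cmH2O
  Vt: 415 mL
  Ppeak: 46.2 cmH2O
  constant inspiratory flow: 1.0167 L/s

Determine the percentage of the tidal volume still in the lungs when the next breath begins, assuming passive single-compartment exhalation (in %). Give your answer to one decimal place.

42.0

R = (PIP − Pplat)/V̇ = (46.2 − 20.3) / 1.0167 = 25.9/1.0167 = 25.475 cmH2O·s/L.
C = Vt/(Pplat − PEEP) = 415.0 / (20.3 − 5) = 415.0/15.3 = 27.124 mL/cmH2O.
τ = R × C = 25.475 × 0.02712 L/cmH2O = 0.6909 s.
Fraction remaining at end-expiration = e^(−Te/τ) = e^(−0.60/0.6909) = 0.4196 → 41.96%.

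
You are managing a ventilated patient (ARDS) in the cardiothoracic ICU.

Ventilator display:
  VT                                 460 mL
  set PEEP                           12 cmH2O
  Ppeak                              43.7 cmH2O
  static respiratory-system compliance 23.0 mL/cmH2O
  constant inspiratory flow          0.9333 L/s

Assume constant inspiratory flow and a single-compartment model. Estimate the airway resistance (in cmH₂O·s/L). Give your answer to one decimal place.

12.5

Equation of motion (constant flow): PIP = Vt/C + R·V̇ + PEEP.
R·V̇ = PIP − Vt/C − PEEP = 43.7 − 460/23.0 − 12 = 43.7 − 20.0 − 12 = 11.7 cmH2O.
R = 11.7 / 0.9333 = 12.536 cmH2O·s/L.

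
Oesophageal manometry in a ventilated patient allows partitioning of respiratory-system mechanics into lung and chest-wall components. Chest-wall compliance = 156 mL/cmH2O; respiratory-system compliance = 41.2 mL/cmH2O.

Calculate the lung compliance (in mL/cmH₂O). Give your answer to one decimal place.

56.0

1/CL = 1/Crs − 1/Ccw.
1/CL = 1/41.2 − 1/156 = 0.01786.
CL = 55.991 mL/cmH2O.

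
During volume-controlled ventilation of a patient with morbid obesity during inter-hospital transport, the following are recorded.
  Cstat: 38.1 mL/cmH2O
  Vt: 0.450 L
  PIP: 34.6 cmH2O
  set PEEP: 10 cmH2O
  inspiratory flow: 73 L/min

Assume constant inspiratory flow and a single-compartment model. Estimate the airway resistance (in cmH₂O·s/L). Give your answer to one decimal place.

Flow: 73 L/min ÷ 60 = 1.2167 L/s.
Equation of motion (constant flow): PIP = Vt/C + R·V̇ + PEEP.
R·V̇ = PIP − Vt/C − PEEP = 34.6 − 450/38.1 − 10 = 34.6 − 11.811 − 10 = 12.789 cmH2O.
R = 12.789 / 1.2167 = 10.511 cmH2O·s/L.

10.5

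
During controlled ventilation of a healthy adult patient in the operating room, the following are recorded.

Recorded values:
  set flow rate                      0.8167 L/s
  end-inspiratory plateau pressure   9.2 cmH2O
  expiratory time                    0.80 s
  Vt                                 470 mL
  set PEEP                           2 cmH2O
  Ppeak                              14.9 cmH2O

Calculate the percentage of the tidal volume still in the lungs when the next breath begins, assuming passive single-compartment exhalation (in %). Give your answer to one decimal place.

R = (PIP − Pplat)/V̇ = (14.9 − 9.2) / 0.8167 = 5.7/0.8167 = 6.979 cmH2O·s/L.
C = Vt/(Pplat − PEEP) = 470.0 / (9.2 − 2) = 470.0/7.2 = 65.278 mL/cmH2O.
τ = R × C = 6.979 × 0.06528 L/cmH2O = 0.4556 s.
Fraction remaining at end-expiration = e^(−Te/τ) = e^(−0.80/0.4556) = 0.1727 → 17.27%.

17.3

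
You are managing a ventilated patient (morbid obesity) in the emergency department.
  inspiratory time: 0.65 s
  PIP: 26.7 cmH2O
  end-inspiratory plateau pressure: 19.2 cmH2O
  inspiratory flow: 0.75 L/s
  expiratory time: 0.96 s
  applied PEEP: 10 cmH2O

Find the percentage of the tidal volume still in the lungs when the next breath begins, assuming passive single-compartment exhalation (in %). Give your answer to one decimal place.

16.3

Vt = flow × Ti = 0.75 L/s × 0.65 s × 1000 mL/L = 487.5 mL.
R = (PIP − Pplat)/V̇ = (26.7 − 19.2) / 0.75 = 7.5/0.75 = 10.0 cmH2O·s/L.
C = Vt/(Pplat − PEEP) = 487.5 / (19.2 − 10) = 487.5/9.2 = 52.989 mL/cmH2O.
τ = R × C = 10.0 × 0.05299 L/cmH2O = 0.5299 s.
Fraction remaining at end-expiration = e^(−Te/τ) = e^(−0.96/0.5299) = 0.1634 → 16.34%.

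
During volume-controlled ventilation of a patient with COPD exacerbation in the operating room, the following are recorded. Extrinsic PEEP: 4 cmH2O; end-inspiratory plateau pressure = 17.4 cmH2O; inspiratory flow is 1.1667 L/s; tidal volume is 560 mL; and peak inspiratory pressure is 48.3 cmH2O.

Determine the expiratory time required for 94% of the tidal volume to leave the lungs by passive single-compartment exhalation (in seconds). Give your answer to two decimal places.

3.11

R = (PIP − Pplat)/V̇ = (48.3 − 17.4) / 1.1667 = 30.9/1.1667 = 26.485 cmH2O·s/L.
C = Vt/(Pplat − PEEP) = 560.0 / (17.4 − 4) = 560.0/13.4 = 41.791 mL/cmH2O.
τ = R × C = 26.485 × 0.04179 L/cmH2O = 1.107 s.
t = −τ·ln(1 − 0.94) = −1.107·ln(0.06) = 3.114 s.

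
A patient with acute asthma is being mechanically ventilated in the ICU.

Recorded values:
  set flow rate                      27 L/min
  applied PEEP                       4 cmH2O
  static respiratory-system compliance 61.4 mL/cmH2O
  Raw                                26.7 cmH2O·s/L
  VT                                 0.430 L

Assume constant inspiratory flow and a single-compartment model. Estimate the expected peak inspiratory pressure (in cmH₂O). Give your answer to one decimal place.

23.0

Flow: 27 L/min ÷ 60 = 0.45 L/s.
Equation of motion (constant flow): PIP = Vt/C + R·V̇ + PEEP.
PIP = 430/61.4 + 26.7×0.45 + 4 = 7.003 + 12.015 + 4 = 23.018 cmH2O.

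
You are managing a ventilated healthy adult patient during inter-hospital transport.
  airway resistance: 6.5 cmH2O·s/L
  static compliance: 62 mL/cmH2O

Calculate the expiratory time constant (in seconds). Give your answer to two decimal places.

0.40

τ = R × C = 6.5 × 62 mL/cmH2O = 6.5 × 0.062 L/cmH2O = 0.403 s.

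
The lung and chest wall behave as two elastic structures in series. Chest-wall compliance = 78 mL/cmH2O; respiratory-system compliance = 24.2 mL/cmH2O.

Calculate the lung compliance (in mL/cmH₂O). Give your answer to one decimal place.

1/CL = 1/Crs − 1/Ccw.
1/CL = 1/24.2 − 1/78 = 0.0285.
CL = 35.088 mL/cmH2O.

35.1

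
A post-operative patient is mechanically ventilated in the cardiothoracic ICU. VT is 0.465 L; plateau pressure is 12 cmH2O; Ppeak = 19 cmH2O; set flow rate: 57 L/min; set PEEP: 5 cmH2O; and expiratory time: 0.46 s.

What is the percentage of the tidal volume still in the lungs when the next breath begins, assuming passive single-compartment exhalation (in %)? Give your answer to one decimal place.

39.1

Flow: 57 L/min ÷ 60 = 0.95 L/s.
R = (PIP − Pplat)/V̇ = (19 − 12) / 0.95 = 7.0/0.95 = 7.368 cmH2O·s/L.
C = Vt/(Pplat − PEEP) = 465.0 / (12 − 5) = 465.0/7.0 = 66.429 mL/cmH2O.
τ = R × C = 7.368 × 0.06643 L/cmH2O = 0.4895 s.
Fraction remaining at end-expiration = e^(−Te/τ) = e^(−0.46/0.4895) = 0.3907 → 39.07%.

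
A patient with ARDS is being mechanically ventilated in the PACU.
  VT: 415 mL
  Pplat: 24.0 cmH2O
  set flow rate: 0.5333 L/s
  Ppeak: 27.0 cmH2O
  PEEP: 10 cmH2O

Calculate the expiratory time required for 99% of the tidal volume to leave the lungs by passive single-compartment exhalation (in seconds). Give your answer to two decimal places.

R = (PIP − Pplat)/V̇ = (27.0 − 24.0) / 0.5333 = 3.0/0.5333 = 5.625 cmH2O·s/L.
C = Vt/(Pplat − PEEP) = 415.0 / (24.0 − 10) = 415.0/14.0 = 29.643 mL/cmH2O.
τ = R × C = 5.625 × 0.02964 L/cmH2O = 0.1667 s.
t = −τ·ln(1 − 0.99) = −0.1667·ln(0.01) = 0.7677 s.

0.77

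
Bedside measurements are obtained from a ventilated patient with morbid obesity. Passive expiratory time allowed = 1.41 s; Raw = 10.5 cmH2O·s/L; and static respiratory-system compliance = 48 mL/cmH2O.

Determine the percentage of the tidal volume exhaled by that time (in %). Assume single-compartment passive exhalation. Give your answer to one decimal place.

93.9

τ = R × C = 10.5 × 48 mL/cmH2O = 10.5 × 0.048 L/cmH2O = 0.504 s.
Passive exhalation: V(t)/V₀ = e^(−t/τ) = e^(−1.41/0.504) = 0.06096.
Fraction exhaled = 1 − 0.06096 = 0.939 → 93.9%.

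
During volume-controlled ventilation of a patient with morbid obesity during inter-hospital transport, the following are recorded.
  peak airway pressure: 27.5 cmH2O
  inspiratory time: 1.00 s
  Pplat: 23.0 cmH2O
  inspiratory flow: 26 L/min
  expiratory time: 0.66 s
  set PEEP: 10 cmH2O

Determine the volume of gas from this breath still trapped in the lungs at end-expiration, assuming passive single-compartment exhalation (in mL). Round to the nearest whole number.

64

Flow: 26 L/min ÷ 60 = 0.4333 L/s.
Vt = flow × Ti = 0.4333 L/s × 1.00 s × 1000 mL/L = 433.3 mL.
R = (PIP − Pplat)/V̇ = (27.5 − 23.0) / 0.4333 = 4.5/0.4333 = 10.385 cmH2O·s/L.
C = Vt/(Pplat − PEEP) = 433.3 / (23.0 − 10) = 433.3/13.0 = 33.331 mL/cmH2O.
τ = R × C = 10.385 × 0.03333 L/cmH2O = 0.3461 s.
Fraction remaining = e^(−Te/τ) = e^(−0.66/0.3461) = 0.1485.
Trapped volume = 433.3 × 0.1485 = 64.345 mL.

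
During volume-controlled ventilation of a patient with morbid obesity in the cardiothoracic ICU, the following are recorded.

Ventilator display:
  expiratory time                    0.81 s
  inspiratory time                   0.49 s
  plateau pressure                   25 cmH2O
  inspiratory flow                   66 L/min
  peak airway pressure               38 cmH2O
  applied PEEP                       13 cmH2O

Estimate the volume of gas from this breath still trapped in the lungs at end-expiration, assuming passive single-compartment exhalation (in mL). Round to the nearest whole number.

117

Flow: 66 L/min ÷ 60 = 1.1 L/s.
Vt = flow × Ti = 1.1 L/s × 0.49 s × 1000 mL/L = 539.0 mL.
R = (PIP − Pplat)/V̇ = (38 − 25) / 1.1 = 13.0/1.1 = 11.818 cmH2O·s/L.
C = Vt/(Pplat − PEEP) = 539.0 / (25 − 13) = 539.0/12.0 = 44.917 mL/cmH2O.
τ = R × C = 11.818 × 0.04492 L/cmH2O = 0.5309 s.
Fraction remaining = e^(−Te/τ) = e^(−0.81/0.5309) = 0.2175.
Trapped volume = 539.0 × 0.2175 = 117.23 mL.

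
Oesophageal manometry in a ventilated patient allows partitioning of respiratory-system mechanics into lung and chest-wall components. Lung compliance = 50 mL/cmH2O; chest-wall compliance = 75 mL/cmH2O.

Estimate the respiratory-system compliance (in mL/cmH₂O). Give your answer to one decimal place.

30.0

Lung and chest wall are elastances in series: 1/Crs = 1/CL + 1/Ccw.
1/Crs = 1/50 + 1/75 = 0.03333.
Crs = 30.003 mL/cmH2O.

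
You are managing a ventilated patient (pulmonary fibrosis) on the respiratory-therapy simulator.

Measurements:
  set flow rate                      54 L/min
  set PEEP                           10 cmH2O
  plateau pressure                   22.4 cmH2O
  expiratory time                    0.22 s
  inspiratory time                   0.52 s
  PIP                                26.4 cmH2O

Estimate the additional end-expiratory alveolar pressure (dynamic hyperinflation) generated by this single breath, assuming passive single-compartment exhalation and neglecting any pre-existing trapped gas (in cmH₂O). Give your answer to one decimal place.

Flow: 54 L/min ÷ 60 = 0.9 L/s.
Vt = flow × Ti = 0.9 L/s × 0.52 s × 1000 mL/L = 468.0 mL.
R = (PIP − Pplat)/V̇ = (26.4 − 22.4) / 0.9 = 4.0/0.9 = 4.444 cmH2O·s/L.
C = Vt/(Pplat − PEEP) = 468.0 / (22.4 − 10) = 468.0/12.4 = 37.742 mL/cmH2O.
τ = R × C = 4.444 × 0.03774 L/cmH2O = 0.1677 s.
Fraction remaining = e^(−Te/τ) = e^(−0.22/0.1677) = 0.2693; trapped volume = 468.0 × 0.2693 = 126.03 mL.
Additional alveolar pressure from trapping ≈ V_trapped / C = 126.03 / 37.742 = 3.339 cmH2O.

3.3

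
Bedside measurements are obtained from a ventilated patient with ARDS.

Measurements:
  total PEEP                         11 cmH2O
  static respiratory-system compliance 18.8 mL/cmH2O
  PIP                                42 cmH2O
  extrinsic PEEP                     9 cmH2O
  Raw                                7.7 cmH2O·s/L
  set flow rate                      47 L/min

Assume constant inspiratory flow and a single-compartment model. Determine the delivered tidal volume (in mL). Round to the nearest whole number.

469

Flow: 47 L/min ÷ 60 = 0.7833 L/s.
Total PEEP = 11 cmH2O (set 9 + intrinsic 2); this is the baseline alveolar pressure.
Equation of motion (constant flow): PIP = Vt/C + R·V̇ + PEEP.
Vt/C = PIP − R·V̇ − PEEP = 42 − 6.031 − 11 = 24.969 cmH2O.
Vt = C × 24.969 = 18.8 × 24.969 = 469.42 mL.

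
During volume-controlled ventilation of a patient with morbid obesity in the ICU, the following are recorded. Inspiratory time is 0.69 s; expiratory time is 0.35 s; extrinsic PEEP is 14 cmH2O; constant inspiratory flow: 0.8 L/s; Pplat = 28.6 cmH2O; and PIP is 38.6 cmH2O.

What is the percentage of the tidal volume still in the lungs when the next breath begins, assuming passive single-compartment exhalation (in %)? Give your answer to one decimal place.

Vt = flow × Ti = 0.8 L/s × 0.69 s × 1000 mL/L = 552.0 mL.
R = (PIP − Pplat)/V̇ = (38.6 − 28.6) / 0.8 = 10.0/0.8 = 12.5 cmH2O·s/L.
C = Vt/(Pplat − PEEP) = 552.0 / (28.6 − 14) = 552.0/14.6 = 37.808 mL/cmH2O.
τ = R × C = 12.5 × 0.03781 L/cmH2O = 0.4726 s.
Fraction remaining at end-expiration = e^(−Te/τ) = e^(−0.35/0.4726) = 0.4768 → 47.68%.

47.7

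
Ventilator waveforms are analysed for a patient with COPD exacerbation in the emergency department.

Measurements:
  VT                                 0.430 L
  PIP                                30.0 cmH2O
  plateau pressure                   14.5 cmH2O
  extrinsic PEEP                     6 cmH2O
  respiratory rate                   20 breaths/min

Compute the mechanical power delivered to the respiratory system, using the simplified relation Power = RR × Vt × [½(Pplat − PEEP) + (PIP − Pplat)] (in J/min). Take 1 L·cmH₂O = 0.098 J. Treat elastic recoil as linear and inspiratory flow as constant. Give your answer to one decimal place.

16.6

Per-breath work = Vt × [½(Pplat−PEEP) + (PIP−Pplat)] = 0.430 × [0.5×8.5 + 15.5] = 0.430 × 19.75 = 8.493 L·cmH2O.
Power = 20 × 8.493 = 169.86 L·cmH2O/min.
× 0.098 J/(L·cmH2O) → 16.646 J/min.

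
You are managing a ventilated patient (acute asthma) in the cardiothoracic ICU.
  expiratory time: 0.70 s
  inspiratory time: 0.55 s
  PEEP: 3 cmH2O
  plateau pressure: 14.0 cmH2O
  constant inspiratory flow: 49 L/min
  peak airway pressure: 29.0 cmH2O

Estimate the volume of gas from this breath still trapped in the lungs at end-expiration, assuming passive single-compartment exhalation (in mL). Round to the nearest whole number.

177

Flow: 49 L/min ÷ 60 = 0.8167 L/s.
Vt = flow × Ti = 0.8167 L/s × 0.55 s × 1000 mL/L = 449.19 mL.
R = (PIP − Pplat)/V̇ = (29.0 − 14.0) / 0.8167 = 15.0/0.8167 = 18.367 cmH2O·s/L.
C = Vt/(Pplat − PEEP) = 449.19 / (14.0 − 3) = 449.19/11.0 = 40.835 mL/cmH2O.
τ = R × C = 18.367 × 0.04084 L/cmH2O = 0.7501 s.
Fraction remaining = e^(−Te/τ) = e^(−0.70/0.7501) = 0.3933.
Trapped volume = 449.19 × 0.3933 = 176.67 mL.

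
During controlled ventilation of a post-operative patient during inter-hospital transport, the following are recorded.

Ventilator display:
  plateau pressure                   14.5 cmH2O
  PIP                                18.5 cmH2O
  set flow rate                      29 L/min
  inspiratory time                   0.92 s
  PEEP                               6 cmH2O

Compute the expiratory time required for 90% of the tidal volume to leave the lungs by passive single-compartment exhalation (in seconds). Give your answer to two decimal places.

1.00

Flow: 29 L/min ÷ 60 = 0.4833 L/s.
Vt = flow × Ti = 0.4833 L/s × 0.92 s × 1000 mL/L = 444.64 mL.
R = (PIP − Pplat)/V̇ = (18.5 − 14.5) / 0.4833 = 4.0/0.4833 = 8.276 cmH2O·s/L.
C = Vt/(Pplat − PEEP) = 444.64 / (14.5 − 6) = 444.64/8.5 = 52.311 mL/cmH2O.
τ = R × C = 8.276 × 0.05231 L/cmH2O = 0.4329 s.
t = −τ·ln(1 − 0.90) = −0.4329·ln(0.1) = 0.9968 s.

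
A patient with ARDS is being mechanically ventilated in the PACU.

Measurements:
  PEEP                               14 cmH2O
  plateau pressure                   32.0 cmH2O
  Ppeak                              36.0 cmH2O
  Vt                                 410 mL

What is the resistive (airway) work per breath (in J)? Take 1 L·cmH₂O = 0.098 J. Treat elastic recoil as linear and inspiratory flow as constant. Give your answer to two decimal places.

With constant inspiratory flow the resistive pressure is constant at PIP − Pplat = 36.0 − 32.0 = 4.0 cmH2O, so resistive work = 4.0 × 0.410 = 1.64 L·cmH2O.
× 0.098 J/(L·cmH2O) → 0.1607 J.

0.16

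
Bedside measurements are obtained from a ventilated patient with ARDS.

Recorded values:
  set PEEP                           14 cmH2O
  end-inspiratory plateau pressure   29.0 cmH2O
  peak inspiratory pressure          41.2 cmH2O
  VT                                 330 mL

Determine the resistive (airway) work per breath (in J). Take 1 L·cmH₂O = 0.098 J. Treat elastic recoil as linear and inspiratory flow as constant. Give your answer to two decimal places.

With constant inspiratory flow the resistive pressure is constant at PIP − Pplat = 41.2 − 29.0 = 12.2 cmH2O, so resistive work = 12.2 × 0.330 = 4.026 L·cmH2O.
× 0.098 J/(L·cmH2O) → 0.3945 J.

0.39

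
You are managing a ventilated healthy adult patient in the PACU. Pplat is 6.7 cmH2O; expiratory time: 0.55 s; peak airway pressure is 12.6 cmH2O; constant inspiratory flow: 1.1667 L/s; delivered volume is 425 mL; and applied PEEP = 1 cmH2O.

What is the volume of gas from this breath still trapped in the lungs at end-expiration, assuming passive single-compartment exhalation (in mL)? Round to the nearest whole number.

99

R = (PIP − Pplat)/V̇ = (12.6 − 6.7) / 1.1667 = 5.9/1.1667 = 5.057 cmH2O·s/L.
C = Vt/(Pplat − PEEP) = 425.0 / (6.7 − 1) = 425.0/5.7 = 74.561 mL/cmH2O.
τ = R × C = 5.057 × 0.07456 L/cmH2O = 0.377 s.
Fraction remaining = e^(−Te/τ) = e^(−0.55/0.377) = 0.2325.
Trapped volume = 425.0 × 0.2325 = 98.813 mL.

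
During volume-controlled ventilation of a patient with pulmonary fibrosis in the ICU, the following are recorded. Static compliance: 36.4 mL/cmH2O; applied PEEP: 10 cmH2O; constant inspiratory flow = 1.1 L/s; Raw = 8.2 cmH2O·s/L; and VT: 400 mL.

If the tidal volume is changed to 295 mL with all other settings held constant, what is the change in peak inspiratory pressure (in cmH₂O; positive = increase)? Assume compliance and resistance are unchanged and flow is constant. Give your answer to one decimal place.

PIP = Vt/C + R·V̇ + PEEP (constant-flow equation of motion).
Only the elastic term changes: ΔPIP = ΔVt / C = (295 − 400) / 36.4 = -2.885 cmH2O.

-2.9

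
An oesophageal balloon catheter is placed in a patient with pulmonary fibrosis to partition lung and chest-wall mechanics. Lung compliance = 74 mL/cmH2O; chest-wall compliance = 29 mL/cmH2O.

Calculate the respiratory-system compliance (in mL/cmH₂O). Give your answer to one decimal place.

20.8

Lung and chest wall are elastances in series: 1/Crs = 1/CL + 1/Ccw.
1/Crs = 1/74 + 1/29 = 0.048.
Crs = 20.833 mL/cmH2O.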